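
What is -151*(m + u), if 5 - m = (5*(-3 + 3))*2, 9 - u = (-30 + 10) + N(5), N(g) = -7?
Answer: -6191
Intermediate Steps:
u = 36 (u = 9 - ((-30 + 10) - 7) = 9 - (-20 - 7) = 9 - 1*(-27) = 9 + 27 = 36)
m = 5 (m = 5 - 5*(-3 + 3)*2 = 5 - 5*0*2 = 5 - 0*2 = 5 - 1*0 = 5 + 0 = 5)
-151*(m + u) = -151*(5 + 36) = -151*41 = -6191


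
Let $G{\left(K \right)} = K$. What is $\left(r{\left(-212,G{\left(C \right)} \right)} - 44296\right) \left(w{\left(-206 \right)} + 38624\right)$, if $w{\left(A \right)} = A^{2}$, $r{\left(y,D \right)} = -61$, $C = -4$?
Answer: $-3595578420$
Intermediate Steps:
$\left(r{\left(-212,G{\left(C \right)} \right)} - 44296\right) \left(w{\left(-206 \right)} + 38624\right) = \left(-61 - 44296\right) \left(\left(-206\right)^{2} + 38624\right) = - 44357 \left(42436 + 38624\right) = \left(-44357\right) 81060 = -3595578420$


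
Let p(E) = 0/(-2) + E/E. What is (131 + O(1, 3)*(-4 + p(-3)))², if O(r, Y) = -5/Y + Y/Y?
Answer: 17689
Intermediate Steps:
p(E) = 1 (p(E) = 0*(-½) + 1 = 0 + 1 = 1)
O(r, Y) = 1 - 5/Y (O(r, Y) = -5/Y + 1 = 1 - 5/Y)
(131 + O(1, 3)*(-4 + p(-3)))² = (131 + ((-5 + 3)/3)*(-4 + 1))² = (131 + ((⅓)*(-2))*(-3))² = (131 - ⅔*(-3))² = (131 + 2)² = 133² = 17689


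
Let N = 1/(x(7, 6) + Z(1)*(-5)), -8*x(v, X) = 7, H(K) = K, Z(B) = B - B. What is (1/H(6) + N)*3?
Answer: -41/14 ≈ -2.9286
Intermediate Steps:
Z(B) = 0
x(v, X) = -7/8 (x(v, X) = -1/8*7 = -7/8)
N = -8/7 (N = 1/(-7/8 + 0*(-5)) = 1/(-7/8 + 0) = 1/(-7/8) = -8/7 ≈ -1.1429)
(1/H(6) + N)*3 = (1/6 - 8/7)*3 = -41/42*3 = -41/14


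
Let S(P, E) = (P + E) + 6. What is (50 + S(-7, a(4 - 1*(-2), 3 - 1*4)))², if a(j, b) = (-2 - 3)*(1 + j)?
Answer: 196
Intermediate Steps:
a(j, b) = -5 - 5*j (a(j, b) = -5*(1 + j) = -5 - 5*j)
S(P, E) = 6 + E + P (S(P, E) = (E + P) + 6 = 6 + E + P)
(50 + S(-7, a(4 - 1*(-2), 3 - 1*4)))² = (50 + (6 + (-5 - 5*(4 - 1*(-2))) - 7))² = (50 + (6 + (-5 - 5*(4 + 2)) - 7))² = (50 + (6 + (-5 - 5*6) - 7))² = (50 + (6 + (-5 - 30) - 7))² = (50 + (6 - 35 - 7))² = (50 - 36)² = 14² = 196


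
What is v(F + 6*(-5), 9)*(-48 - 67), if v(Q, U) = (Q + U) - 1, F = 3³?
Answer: -575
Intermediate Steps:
F = 27
v(Q, U) = -1 + Q + U
v(F + 6*(-5), 9)*(-48 - 67) = (-1 + (27 + 6*(-5)) + 9)*(-48 - 67) = (-1 + (27 - 30) + 9)*(-115) = (-1 - 3 + 9)*(-115) = 5*(-115) = -575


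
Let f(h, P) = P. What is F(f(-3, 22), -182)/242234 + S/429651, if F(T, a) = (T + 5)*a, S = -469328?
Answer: -57899251883/52038040167 ≈ -1.1126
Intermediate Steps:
F(T, a) = a*(5 + T) (F(T, a) = (5 + T)*a = a*(5 + T))
F(f(-3, 22), -182)/242234 + S/429651 = -182*(5 + 22)/242234 - 469328/429651 = -182*27*(1/242234) - 469328*1/429651 = -4914*1/242234 - 469328/429651 = -2457/121117 - 469328/429651 = -57899251883/52038040167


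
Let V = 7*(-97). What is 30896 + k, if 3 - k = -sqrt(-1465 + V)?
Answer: 30899 + 4*I*sqrt(134) ≈ 30899.0 + 46.303*I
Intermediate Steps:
V = -679
k = 3 + 4*I*sqrt(134) (k = 3 - (-1)*sqrt(-1465 - 679) = 3 - (-1)*sqrt(-2144) = 3 - (-1)*4*I*sqrt(134) = 3 - (-4)*I*sqrt(134) = 3 + 4*I*sqrt(134) ≈ 3.0 + 46.303*I)
30896 + k = 30896 + (3 + 4*I*sqrt(134)) = 30899 + 4*I*sqrt(134)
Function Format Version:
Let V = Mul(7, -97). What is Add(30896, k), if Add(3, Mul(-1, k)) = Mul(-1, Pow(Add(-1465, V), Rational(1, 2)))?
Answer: Add(30899, Mul(4, I, Pow(134, Rational(1, 2)))) ≈ Add(30899., Mul(46.303, I))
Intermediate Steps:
V = -679
k = Add(3, Mul(4, I, Pow(134, Rational(1, 2)))) (k = Add(3, Mul(-1, Mul(-1, Pow(Add(-1465, -679), Rational(1, 2))))) = Add(3, Mul(-1, Mul(-1, Pow(-2144, Rational(1, 2))))) = Add(3, Mul(-1, Mul(-1, Mul(4, I, Pow(134, Rational(1, 2)))))) = Add(3, Mul(-1, Mul(-4, I, Pow(134, Rational(1, 2))))) = Add(3, Mul(4, I, Pow(134, Rational(1, 2)))) ≈ Add(3.0000, Mul(46.303, I)))
Add(30896, k) = Add(30896, Add(3, Mul(4, I, Pow(134, Rational(1, 2))))) = Add(30899, Mul(4, I, Pow(134, Rational(1, 2))))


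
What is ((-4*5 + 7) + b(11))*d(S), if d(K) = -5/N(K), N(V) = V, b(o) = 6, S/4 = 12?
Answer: 35/48 ≈ 0.72917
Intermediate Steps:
S = 48 (S = 4*12 = 48)
d(K) = -5/K
((-4*5 + 7) + b(11))*d(S) = ((-4*5 + 7) + 6)*(-5/48) = ((-20 + 7) + 6)*(-5*1/48) = (-13 + 6)*(-5/48) = -7*(-5/48) = 35/48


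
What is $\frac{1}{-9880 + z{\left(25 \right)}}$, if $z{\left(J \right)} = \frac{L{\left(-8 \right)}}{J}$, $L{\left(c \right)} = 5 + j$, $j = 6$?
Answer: $- \frac{25}{246989} \approx -0.00010122$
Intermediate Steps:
$L{\left(c \right)} = 11$ ($L{\left(c \right)} = 5 + 6 = 11$)
$z{\left(J \right)} = \frac{11}{J}$
$\frac{1}{-9880 + z{\left(25 \right)}} = \frac{1}{-9880 + \frac{11}{25}} = \frac{1}{- \frac{246989}{25}} = - \frac{25}{246989}$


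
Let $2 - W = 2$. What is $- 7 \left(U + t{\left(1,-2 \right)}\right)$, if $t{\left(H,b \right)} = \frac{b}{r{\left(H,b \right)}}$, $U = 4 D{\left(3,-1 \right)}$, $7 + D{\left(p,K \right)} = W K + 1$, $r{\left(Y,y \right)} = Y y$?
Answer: $161$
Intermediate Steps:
$W = 0$ ($W = 2 - 2 = 0$)
$D{\left(p,K \right)} = -6$ ($D{\left(p,K \right)} = -7 + \left(0 K + 1\right) = -7 + \left(0 + 1\right) = -7 + 1 = -6$)
$U = -24$ ($U = 4 \left(-6\right) = -24$)
$t{\left(H,b \right)} = \frac{1}{H}$ ($t{\left(H,b \right)} = \frac{b}{H b} = b \frac{1}{H b} = \frac{1}{H}$)
$- 7 \left(U + t{\left(1,-2 \right)}\right) = - 7 \left(-24 + 1^{-1}\right) = - 7 \left(-24 + 1\right) = \left(-7\right) \left(-23\right) = 161$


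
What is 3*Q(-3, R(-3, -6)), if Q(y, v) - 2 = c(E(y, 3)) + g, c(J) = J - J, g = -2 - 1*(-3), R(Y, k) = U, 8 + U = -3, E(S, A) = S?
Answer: 9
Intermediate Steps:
U = -11 (U = -8 - 3 = -11)
R(Y, k) = -11
g = 1 (g = -2 + 3 = 1)
c(J) = 0
Q(y, v) = 3 (Q(y, v) = 2 + (0 + 1) = 2 + 1 = 3)
3*Q(-3, R(-3, -6)) = 3*3 = 9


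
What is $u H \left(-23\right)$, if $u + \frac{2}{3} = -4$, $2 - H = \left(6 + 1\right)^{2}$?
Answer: $- \frac{15134}{3} \approx -5044.7$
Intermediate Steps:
$H = -47$ ($H = 2 - \left(6 + 1\right)^{2} = 2 - 7^{2} = 2 - 49 = -47$)
$u = - \frac{14}{3}$ ($u = - \frac{2}{3} - 4 = - \frac{14}{3} \approx -4.6667$)
$u H \left(-23\right) = \left(- \frac{14}{3}\right) \left(-47\right) \left(-23\right) = \frac{658}{3} \left(-23\right) = - \frac{15134}{3}$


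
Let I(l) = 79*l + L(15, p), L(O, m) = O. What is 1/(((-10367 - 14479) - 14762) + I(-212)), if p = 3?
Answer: -1/56341 ≈ -1.7749e-5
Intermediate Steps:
I(l) = 15 + 79*l (I(l) = 79*l + 15 = 15 + 79*l)
1/(((-10367 - 14479) - 14762) + I(-212)) = 1/(((-10367 - 14479) - 14762) + (15 + 79*(-212))) = 1/((-24846 - 14762) + (15 - 16748)) = 1/(-39608 - 16733) = 1/(-56341) = -1/56341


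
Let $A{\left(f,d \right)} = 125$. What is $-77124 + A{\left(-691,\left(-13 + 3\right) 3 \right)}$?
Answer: $-76999$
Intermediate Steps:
$-77124 + A{\left(-691,\left(-13 + 3\right) 3 \right)} = -77124 + 125 = -76999$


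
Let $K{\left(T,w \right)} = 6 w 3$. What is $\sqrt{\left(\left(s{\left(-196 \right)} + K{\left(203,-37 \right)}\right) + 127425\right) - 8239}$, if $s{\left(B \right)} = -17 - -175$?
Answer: $7 \sqrt{2422} \approx 344.5$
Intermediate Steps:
$s{\left(B \right)} = 158$ ($s{\left(B \right)} = -17 + 175 = 158$)
$K{\left(T,w \right)} = 18 w$
$\sqrt{\left(\left(s{\left(-196 \right)} + K{\left(203,-37 \right)}\right) + 127425\right) - 8239} = \sqrt{\left(\left(158 + 18 \left(-37\right)\right) + 127425\right) - 8239} = \sqrt{\left(\left(158 - 666\right) + 127425\right) - 8239} = \sqrt{\left(-508 + 127425\right) - 8239} = \sqrt{126917 - 8239} = \sqrt{118678} = 7 \sqrt{2422}$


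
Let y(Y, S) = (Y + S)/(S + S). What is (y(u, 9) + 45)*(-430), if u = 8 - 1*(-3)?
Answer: -178450/9 ≈ -19828.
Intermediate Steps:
u = 11 (u = 8 + 3 = 11)
y(Y, S) = (S + Y)/(2*S) (y(Y, S) = (S + Y)/((2*S)) = (S + Y)*(1/(2*S)) = (S + Y)/(2*S))
(y(u, 9) + 45)*(-430) = ((1/2)*(9 + 11)/9 + 45)*(-430) = ((1/2)*(1/9)*20 + 45)*(-430) = (10/9 + 45)*(-430) = (415/9)*(-430) = -178450/9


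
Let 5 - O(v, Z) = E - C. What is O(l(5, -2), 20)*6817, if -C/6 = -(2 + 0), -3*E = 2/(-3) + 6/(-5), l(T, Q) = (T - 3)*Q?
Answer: 5024129/45 ≈ 1.1165e+5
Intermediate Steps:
l(T, Q) = Q*(-3 + T) (l(T, Q) = (-3 + T)*Q = Q*(-3 + T))
E = 28/45 (E = -(2/(-3) + 6/(-5))/3 = -(2*(-⅓) + 6*(-⅕))/3 = -(-⅔ - 6/5)/3 = -⅓*(-28/15) = 28/45 ≈ 0.62222)
C = 12 (C = -(-6)*(2 + 0) = -(-6)*2 = -6*(-2) = 12)
O(v, Z) = 737/45 (O(v, Z) = 5 - (28/45 - 1*12) = 5 - (28/45 - 12) = 5 - 1*(-512/45) = 5 + 512/45 = 737/45)
O(l(5, -2), 20)*6817 = (737/45)*6817 = 5024129/45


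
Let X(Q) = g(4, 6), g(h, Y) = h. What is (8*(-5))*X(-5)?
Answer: -160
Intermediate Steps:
X(Q) = 4
(8*(-5))*X(-5) = (8*(-5))*4 = -40*4 = -160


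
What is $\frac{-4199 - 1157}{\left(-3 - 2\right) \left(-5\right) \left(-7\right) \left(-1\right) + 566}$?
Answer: $- \frac{412}{57} \approx -7.2281$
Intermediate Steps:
$\frac{-4199 - 1157}{\left(-3 - 2\right) \left(-5\right) \left(-7\right) \left(-1\right) + 566} = - \frac{5356}{\left(-5\right) \left(-5\right) \left(-7\right) \left(-1\right) + 566} = - \frac{5356}{25 \left(-7\right) \left(-1\right) + 566} = - \frac{5356}{\left(-175\right) \left(-1\right) + 566} = - \frac{5356}{175 + 566} = - \frac{5356}{741} = \left(-5356\right) \frac{1}{741} = - \frac{412}{57}$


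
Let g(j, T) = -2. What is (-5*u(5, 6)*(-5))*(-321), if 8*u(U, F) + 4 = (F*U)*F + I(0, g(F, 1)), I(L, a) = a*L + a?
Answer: -698175/4 ≈ -1.7454e+5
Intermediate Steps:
I(L, a) = a + L*a (I(L, a) = L*a + a = a + L*a)
u(U, F) = -¾ + U*F²/8 (u(U, F) = -½ + ((F*U)*F - 2*(1 + 0))/8 = -½ + (U*F² - 2*1)/8 = -½ + (U*F² - 2)/8 = -½ + (-2 + U*F²)/8 = -½ + (-¼ + U*F²/8) = -¾ + U*F²/8)
(-5*u(5, 6)*(-5))*(-321) = (-5*(-¾ + (⅛)*5*6²)*(-5))*(-321) = (-5*(-¾ + (⅛)*5*36)*(-5))*(-321) = (-5*(-¾ + 45/2)*(-5))*(-321) = (-5*87/4*(-5))*(-321) = -435/4*(-5)*(-321) = (2175/4)*(-321) = -698175/4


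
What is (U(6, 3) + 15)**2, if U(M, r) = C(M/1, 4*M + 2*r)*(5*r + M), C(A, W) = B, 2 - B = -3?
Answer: 14400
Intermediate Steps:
B = 5 (B = 2 - 1*(-3) = 2 + 3 = 5)
C(A, W) = 5
U(M, r) = 5*M + 25*r (U(M, r) = 5*(5*r + M) = 5*(M + 5*r) = 5*M + 25*r)
(U(6, 3) + 15)**2 = ((5*6 + 25*3) + 15)**2 = ((30 + 75) + 15)**2 = (105 + 15)**2 = 120**2 = 14400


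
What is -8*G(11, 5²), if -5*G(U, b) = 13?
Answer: 104/5 ≈ 20.800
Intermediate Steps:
G(U, b) = -13/5 (G(U, b) = -⅕*13 = -13/5)
-8*G(11, 5²) = -8*(-13/5) = 104/5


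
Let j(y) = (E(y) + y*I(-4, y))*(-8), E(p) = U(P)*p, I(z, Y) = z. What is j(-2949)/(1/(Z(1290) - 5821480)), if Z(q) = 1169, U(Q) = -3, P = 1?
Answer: 961189439784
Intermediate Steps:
E(p) = -3*p
j(y) = 56*y (j(y) = (-3*y + y*(-4))*(-8) = (-3*y - 4*y)*(-8) = -7*y*(-8) = 56*y)
j(-2949)/(1/(Z(1290) - 5821480)) = (56*(-2949))/(1/(1169 - 5821480)) = -165144/(1/(-5820311)) = -165144/(-1/5820311) = -165144*(-5820311) = 961189439784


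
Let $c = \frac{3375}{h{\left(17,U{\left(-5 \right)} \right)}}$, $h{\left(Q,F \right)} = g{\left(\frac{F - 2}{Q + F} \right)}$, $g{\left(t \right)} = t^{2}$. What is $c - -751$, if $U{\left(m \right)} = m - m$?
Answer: $\frac{978379}{4} \approx 2.4459 \cdot 10^{5}$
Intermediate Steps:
$U{\left(m \right)} = 0$
$h{\left(Q,F \right)} = \frac{\left(-2 + F\right)^{2}}{\left(F + Q\right)^{2}}$ ($h{\left(Q,F \right)} = \left(\frac{F - 2}{Q + F}\right)^{2} = \left(\frac{-2 + F}{F + Q}\right)^{2} = \frac{\left(-2 + F\right)^{2}}{\left(F + Q\right)^{2}}$)
$c = \frac{975375}{4}$ ($c = \frac{3375}{\left(-2 + 0\right)^{2} \frac{1}{\left(0 + 17\right)^{2}}} = \frac{3375}{\left(-2\right)^{2} \cdot \frac{1}{289}} = \frac{3375}{4 \cdot \frac{1}{289}} = \frac{3375}{\frac{4}{289}} = 3375 \cdot \frac{289}{4} = \frac{975375}{4} \approx 2.4384 \cdot 10^{5}$)
$c - -751 = \frac{975375}{4} - -751 = \frac{975375}{4} + 751 = \frac{978379}{4}$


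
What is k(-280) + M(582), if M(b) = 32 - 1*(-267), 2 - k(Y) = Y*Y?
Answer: -78099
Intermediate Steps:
k(Y) = 2 - Y² (k(Y) = 2 - Y*Y = 2 - Y²)
M(b) = 299 (M(b) = 32 + 267 = 299)
k(-280) + M(582) = (2 - 1*(-280)²) + 299 = (2 - 1*78400) + 299 = (2 - 78400) + 299 = -78398 + 299 = -78099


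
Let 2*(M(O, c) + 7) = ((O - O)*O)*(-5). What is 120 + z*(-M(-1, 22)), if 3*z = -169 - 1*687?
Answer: -5632/3 ≈ -1877.3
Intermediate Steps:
z = -856/3 (z = (-169 - 1*687)/3 = (-169 - 687)/3 = (⅓)*(-856) = -856/3 ≈ -285.33)
M(O, c) = -7 (M(O, c) = -7 + (((O - O)*O)*(-5))/2 = -7 + ((0*O)*(-5))/2 = -7 + (0*(-5))/2 = -7 + (½)*0 = -7 + 0 = -7)
120 + z*(-M(-1, 22)) = 120 - (-856)*(-7)/3 = 120 - 856/3*7 = 120 - 5992/3 = -5632/3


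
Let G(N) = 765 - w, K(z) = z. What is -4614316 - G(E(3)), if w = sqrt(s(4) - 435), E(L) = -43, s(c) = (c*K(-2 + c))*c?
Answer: -4615081 + I*sqrt(403) ≈ -4.6151e+6 + 20.075*I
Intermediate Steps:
s(c) = c**2*(-2 + c) (s(c) = (c*(-2 + c))*c = c**2*(-2 + c))
w = I*sqrt(403) (w = sqrt(4**2*(-2 + 4) - 435) = sqrt(16*2 - 435) = sqrt(32 - 435) = sqrt(-403) = I*sqrt(403) ≈ 20.075*I)
G(N) = 765 - I*sqrt(403)
-4614316 - G(E(3)) = -4614316 - (765 - I*sqrt(403)) = -4614316 + (-765 + I*sqrt(403)) = -4615081 + I*sqrt(403)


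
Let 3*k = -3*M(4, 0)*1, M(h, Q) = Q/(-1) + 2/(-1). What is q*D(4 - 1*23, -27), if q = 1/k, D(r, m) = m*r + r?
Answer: 247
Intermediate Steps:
M(h, Q) = -2 - Q (M(h, Q) = Q*(-1) + 2*(-1) = -Q - 2 = -2 - Q)
D(r, m) = r + m*r
k = 2 (k = (-3*(-2 - 1*0)*1)/3 = (-3*(-2 + 0)*1)/3 = (-3*(-2)*1)/3 = (6*1)/3 = (⅓)*6 = 2)
q = ½ (q = 1/2 = ½ ≈ 0.50000)
q*D(4 - 1*23, -27) = ((4 - 1*23)*(1 - 27))/2 = ((4 - 23)*(-26))/2 = (-19*(-26))/2 = (½)*494 = 247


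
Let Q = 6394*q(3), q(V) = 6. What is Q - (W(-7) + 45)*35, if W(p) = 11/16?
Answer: 588239/16 ≈ 36765.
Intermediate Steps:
W(p) = 11/16 (W(p) = 11*(1/16) = 11/16)
Q = 38364 (Q = 6394*6 = 38364)
Q - (W(-7) + 45)*35 = 38364 - (11/16 + 45)*35 = 38364 - 731*35/16 = 38364 - 1*25585/16 = 38364 - 25585/16 = 588239/16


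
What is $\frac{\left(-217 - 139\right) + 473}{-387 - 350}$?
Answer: $- \frac{117}{737} \approx -0.15875$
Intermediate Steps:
$\frac{\left(-217 - 139\right) + 473}{-387 - 350} = \frac{-356 + 473}{-737} = 117 \left(- \frac{1}{737}\right) = - \frac{117}{737}$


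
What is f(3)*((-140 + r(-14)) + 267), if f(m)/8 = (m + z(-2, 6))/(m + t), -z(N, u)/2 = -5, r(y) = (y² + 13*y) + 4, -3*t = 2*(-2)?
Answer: 3480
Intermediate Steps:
t = 4/3 (t = -2*(-2)/3 = -⅓*(-4) = 4/3 ≈ 1.3333)
r(y) = 4 + y² + 13*y
z(N, u) = 10 (z(N, u) = -2*(-5) = 10)
f(m) = 8*(10 + m)/(4/3 + m) (f(m) = 8*((m + 10)/(m + 4/3)) = 8*((10 + m)/(4/3 + m)) = 8*(10 + m)/(4/3 + m))
f(3)*((-140 + r(-14)) + 267) = (24*(10 + 3)/(4 + 3*3))*((-140 + (4 + (-14)² + 13*(-14))) + 267) = (24*13/(4 + 9))*((-140 + (4 + 196 - 182)) + 267) = (24*13/13)*((-140 + 18) + 267) = (24*(1/13)*13)*(-122 + 267) = 24*145 = 3480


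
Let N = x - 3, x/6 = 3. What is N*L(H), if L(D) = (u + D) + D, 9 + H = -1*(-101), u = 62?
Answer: 3690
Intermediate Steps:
x = 18 (x = 6*3 = 18)
H = 92 (H = -9 - 1*(-101) = -9 + 101 = 92)
L(D) = 62 + 2*D (L(D) = (62 + D) + D = 62 + 2*D)
N = 15 (N = 18 - 3 = 15)
N*L(H) = 15*(62 + 2*92) = 15*(62 + 184) = 15*246 = 3690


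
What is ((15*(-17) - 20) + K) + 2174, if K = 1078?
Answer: 2977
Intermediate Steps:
((15*(-17) - 20) + K) + 2174 = ((15*(-17) - 20) + 1078) + 2174 = ((-255 - 20) + 1078) + 2174 = (-275 + 1078) + 2174 = 803 + 2174 = 2977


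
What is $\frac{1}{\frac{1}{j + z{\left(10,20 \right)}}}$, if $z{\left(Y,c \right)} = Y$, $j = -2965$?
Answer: $-2955$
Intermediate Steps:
$\frac{1}{\frac{1}{j + z{\left(10,20 \right)}}} = \frac{1}{\frac{1}{-2965 + 10}} = \frac{1}{\frac{1}{-2955}} = \frac{1}{- \frac{1}{2955}} = -2955$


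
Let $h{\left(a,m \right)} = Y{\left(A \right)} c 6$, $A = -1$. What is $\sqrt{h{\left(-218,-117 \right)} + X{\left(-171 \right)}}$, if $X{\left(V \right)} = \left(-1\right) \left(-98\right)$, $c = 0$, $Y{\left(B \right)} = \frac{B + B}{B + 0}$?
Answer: $7 \sqrt{2} \approx 9.8995$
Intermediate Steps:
$Y{\left(B \right)} = 2$ ($Y{\left(B \right)} = \frac{2 B}{B} = 2$)
$X{\left(V \right)} = 98$
$h{\left(a,m \right)} = 0$ ($h{\left(a,m \right)} = 2 \cdot 0 \cdot 6 = 0 \cdot 6 = 0$)
$\sqrt{h{\left(-218,-117 \right)} + X{\left(-171 \right)}} = \sqrt{0 + 98} = \sqrt{98} = 7 \sqrt{2}$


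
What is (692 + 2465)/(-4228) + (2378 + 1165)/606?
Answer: 311111/61004 ≈ 5.0998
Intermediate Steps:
(692 + 2465)/(-4228) + (2378 + 1165)/606 = 3157*(-1/4228) + 3543*(1/606) = -451/604 + 1181/202 = 311111/61004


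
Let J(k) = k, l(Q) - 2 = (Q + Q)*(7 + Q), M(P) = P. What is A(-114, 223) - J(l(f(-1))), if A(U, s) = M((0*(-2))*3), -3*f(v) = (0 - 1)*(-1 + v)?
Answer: 58/9 ≈ 6.4444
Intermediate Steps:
f(v) = -1/3 + v/3 (f(v) = -(0 - 1)*(-1 + v)/3 = -(-1)*(-1 + v)/3 = -(1 - v)/3 = -1/3 + v/3)
A(U, s) = 0 (A(U, s) = (0*(-2))*3 = 0*3 = 0)
l(Q) = 2 + 2*Q*(7 + Q) (l(Q) = 2 + (Q + Q)*(7 + Q) = 2 + (2*Q)*(7 + Q) = 2 + 2*Q*(7 + Q))
A(-114, 223) - J(l(f(-1))) = 0 - (2 + 2*(-1/3 + (1/3)*(-1))**2 + 14*(-1/3 + (1/3)*(-1))) = 0 - (2 + 2*(-1/3 - 1/3)**2 + 14*(-1/3 - 1/3)) = 0 - (2 + 2*(-2/3)**2 + 14*(-2/3)) = 0 - (2 + 2*(4/9) - 28/3) = 0 - (2 + 8/9 - 28/3) = 0 - 1*(-58/9) = 0 + 58/9 = 58/9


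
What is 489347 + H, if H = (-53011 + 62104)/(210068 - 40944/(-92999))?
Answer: 1365708517963697/2790879268 ≈ 4.8935e+5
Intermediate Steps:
H = 120805701/2790879268 (H = 9093/(210068 - 40944*(-1/92999)) = 9093/(210068 + 40944/92999) = 9093/(19536154876/92999) = 9093*(92999/19536154876) = 120805701/2790879268 ≈ 0.043286)
489347 + H = 489347 + 120805701/2790879268 = 1365708517963697/2790879268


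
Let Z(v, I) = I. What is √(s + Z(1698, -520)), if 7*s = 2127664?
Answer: 2*√75858 ≈ 550.85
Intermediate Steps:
s = 303952 (s = (⅐)*2127664 = 303952)
√(s + Z(1698, -520)) = √(303952 - 520) = √303432 = 2*√75858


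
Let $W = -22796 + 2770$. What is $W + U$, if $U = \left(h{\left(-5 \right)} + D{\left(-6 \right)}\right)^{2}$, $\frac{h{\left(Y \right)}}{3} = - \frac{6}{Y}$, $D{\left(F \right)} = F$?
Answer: $- \frac{500506}{25} \approx -20020.0$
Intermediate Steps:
$h{\left(Y \right)} = - \frac{18}{Y}$ ($h{\left(Y \right)} = 3 \left(- \frac{6}{Y}\right) = - \frac{18}{Y}$)
$W = -20026$
$U = \frac{144}{25}$ ($U = \left(- \frac{18}{-5} - 6\right)^{2} = \left(\left(-18\right) \left(- \frac{1}{5}\right) - 6\right)^{2} = \left(\frac{18}{5} - 6\right)^{2} = \left(- \frac{12}{5}\right)^{2} = \frac{144}{25} \approx 5.76$)
$W + U = -20026 + \frac{144}{25} = - \frac{500506}{25}$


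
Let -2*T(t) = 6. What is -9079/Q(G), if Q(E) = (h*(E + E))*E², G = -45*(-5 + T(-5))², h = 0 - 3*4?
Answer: -9079/573308928000 ≈ -1.5836e-8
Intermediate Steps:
T(t) = -3 (T(t) = -½*6 = -3)
h = -12 (h = 0 - 12 = -12)
G = -2880 (G = -45*(-5 - 3)² = -45*(-8)² = -45*64 = -2880)
Q(E) = -24*E³ (Q(E) = (-12*(E + E))*E² = (-24*E)*E² = -24*E³)
-9079/Q(G) = -9079/((-24*(-2880)³)) = -9079/((-24*(-23887872000))) = -9079/573308928000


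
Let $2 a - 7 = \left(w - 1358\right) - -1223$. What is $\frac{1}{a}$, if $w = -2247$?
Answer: $- \frac{2}{2375} \approx -0.00084211$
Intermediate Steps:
$a = - \frac{2375}{2}$ ($a = \frac{7}{2} + \frac{\left(-2247 - 1358\right) - -1223}{2} = \frac{7}{2} + \frac{\left(-2247 - 1358\right) + 1223}{2} = \frac{7}{2} + \frac{-3605 + 1223}{2} = \frac{7}{2} + \frac{1}{2} \left(-2382\right) = \frac{7}{2} - 1191 = - \frac{2375}{2} \approx -1187.5$)
$\frac{1}{a} = \frac{1}{- \frac{2375}{2}} = - \frac{2}{2375}$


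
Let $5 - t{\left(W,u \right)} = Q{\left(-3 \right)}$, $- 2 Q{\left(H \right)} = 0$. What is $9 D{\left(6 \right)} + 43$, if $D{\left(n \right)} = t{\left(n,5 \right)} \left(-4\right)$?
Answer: $-137$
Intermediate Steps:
$Q{\left(H \right)} = 0$ ($Q{\left(H \right)} = \left(- \frac{1}{2}\right) 0 = 0$)
$t{\left(W,u \right)} = 5$ ($t{\left(W,u \right)} = 5 - 0 = 5 + 0 = 5$)
$D{\left(n \right)} = -20$ ($D{\left(n \right)} = 5 \left(-4\right) = -20$)
$9 D{\left(6 \right)} + 43 = 9 \left(-20\right) + 43 = -180 + 43 = -137$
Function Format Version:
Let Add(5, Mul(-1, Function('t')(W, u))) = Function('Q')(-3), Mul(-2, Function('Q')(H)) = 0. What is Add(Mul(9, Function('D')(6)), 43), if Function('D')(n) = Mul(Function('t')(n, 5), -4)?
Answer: -137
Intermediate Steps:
Function('Q')(H) = 0 (Function('Q')(H) = Mul(Rational(-1, 2), 0) = 0)
Function('t')(W, u) = 5 (Function('t')(W, u) = Add(5, Mul(-1, 0)) = Add(5, 0) = 5)
Function('D')(n) = -20 (Function('D')(n) = Mul(5, -4) = -20)
Add(Mul(9, Function('D')(6)), 43) = Add(Mul(9, -20), 43) = Add(-180, 43) = -137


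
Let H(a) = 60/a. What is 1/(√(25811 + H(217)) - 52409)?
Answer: -11372753/596029010930 - √1215427199/596029010930 ≈ -1.9139e-5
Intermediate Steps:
1/(√(25811 + H(217)) - 52409) = 1/(√(25811 + 60/217) - 52409) = 1/(√(5601047/217) - 52409) = 1/(√1215427199/217 - 52409) = 1/(-52409 + √1215427199/217)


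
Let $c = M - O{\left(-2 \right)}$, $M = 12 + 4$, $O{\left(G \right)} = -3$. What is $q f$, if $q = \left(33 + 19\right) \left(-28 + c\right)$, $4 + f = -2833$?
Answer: $1327716$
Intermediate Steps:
$f = -2837$ ($f = -4 - 2833 = -2837$)
$M = 16$
$c = 19$ ($c = 16 - -3 = 16 + 3 = 19$)
$q = -468$ ($q = \left(33 + 19\right) \left(-28 + 19\right) = 52 \left(-9\right) = -468$)
$q f = \left(-468\right) \left(-2837\right) = 1327716$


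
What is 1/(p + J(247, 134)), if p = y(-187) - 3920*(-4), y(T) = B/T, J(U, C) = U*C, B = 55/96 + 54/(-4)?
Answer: 1056/51509641 ≈ 2.0501e-5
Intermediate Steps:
B = -1241/96 (B = 55*(1/96) + 54*(-1/4) = 55/96 - 27/2 = -1241/96 ≈ -12.927)
J(U, C) = C*U
y(T) = -1241/(96*T)
p = 16558153/1056 (p = -1241/96/(-187) - 3920*(-4) = -1241/96*(-1/187) - 1*(-15680) = 73/1056 + 15680 = 16558153/1056 ≈ 15680.)
1/(p + J(247, 134)) = 1/(16558153/1056 + 134*247) = 1/(16558153/1056 + 33098) = 1/(51509641/1056) = 1056/51509641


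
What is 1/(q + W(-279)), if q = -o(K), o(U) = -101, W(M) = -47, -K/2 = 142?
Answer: 1/54 ≈ 0.018519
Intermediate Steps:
K = -284 (K = -2*142 = -284)
q = 101 (q = -1*(-101) = 101)
1/(q + W(-279)) = 1/(101 - 47) = 1/54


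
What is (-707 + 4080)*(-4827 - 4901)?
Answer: -32812544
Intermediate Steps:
(-707 + 4080)*(-4827 - 4901) = 3373*(-9728) = -32812544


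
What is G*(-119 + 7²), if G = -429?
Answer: 30030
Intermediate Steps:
G*(-119 + 7²) = -429*(-119 + 7²) = -429*(-119 + 49) = -429*(-70) = 30030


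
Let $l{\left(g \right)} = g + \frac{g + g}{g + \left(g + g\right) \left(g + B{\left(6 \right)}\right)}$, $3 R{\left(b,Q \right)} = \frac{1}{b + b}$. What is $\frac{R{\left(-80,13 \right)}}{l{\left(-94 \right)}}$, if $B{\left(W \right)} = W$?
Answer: $\frac{35}{1579392} \approx 2.216 \cdot 10^{-5}$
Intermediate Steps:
$R{\left(b,Q \right)} = \frac{1}{6 b}$ ($R{\left(b,Q \right)} = \frac{1}{3 \left(b + b\right)} = \frac{1}{3 \cdot 2 b} = \frac{\frac{1}{2} \frac{1}{b}}{3} = \frac{1}{6 b}$)
$l{\left(g \right)} = g + \frac{2 g}{g + 2 g \left(6 + g\right)}$ ($l{\left(g \right)} = g + \frac{g + g}{g + \left(g + g\right) \left(g + 6\right)} = g + \frac{2 g}{g + 2 g \left(6 + g\right)}$)
$\frac{R{\left(-80,13 \right)}}{l{\left(-94 \right)}} = \frac{\frac{1}{6} \frac{1}{-80}}{\frac{1}{13 + 2 \left(-94\right)} \left(2 + 2 \left(-94\right)^{2} + 13 \left(-94\right)\right)} = \frac{\frac{1}{6} \left(- \frac{1}{80}\right)}{\frac{1}{13 - 188} \left(2 + 2 \cdot 8836 - 1222\right)} = - \frac{1}{480 \frac{2 + 17672 - 1222}{-175}} = - \frac{1}{480 \left(\left(- \frac{1}{175}\right) 16452\right)} = - \frac{1}{480 \left(- \frac{16452}{175}\right)} = \left(- \frac{1}{480}\right) \left(- \frac{175}{16452}\right) = \frac{35}{1579392}$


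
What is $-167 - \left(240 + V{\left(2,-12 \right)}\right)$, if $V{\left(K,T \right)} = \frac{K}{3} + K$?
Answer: $- \frac{1229}{3} \approx -409.67$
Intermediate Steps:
$V{\left(K,T \right)} = \frac{4 K}{3}$ ($V{\left(K,T \right)} = K \frac{1}{3} + K = \frac{K}{3} + K = \frac{4 K}{3}$)
$-167 - \left(240 + V{\left(2,-12 \right)}\right) = -167 - \left(240 + \frac{4}{3} \cdot 2\right) = -167 - \frac{728}{3} = - \frac{1229}{3}$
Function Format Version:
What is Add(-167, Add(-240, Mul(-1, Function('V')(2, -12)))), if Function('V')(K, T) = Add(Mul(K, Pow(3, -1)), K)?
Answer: Rational(-1229, 3) ≈ -409.67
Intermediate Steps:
Function('V')(K, T) = Mul(Rational(4, 3), K) (Function('V')(K, T) = Add(Mul(K, Rational(1, 3)), K) = Add(Mul(Rational(1, 3), K), K) = Mul(Rational(4, 3), K))
Add(-167, Add(-240, Mul(-1, Function('V')(2, -12)))) = Add(-167, Add(-240, Mul(-1, Mul(Rational(4, 3), 2)))) = Add(-167, Add(-240, Mul(-1, Rational(8, 3)))) = Add(-167, Add(-240, Rational(-8, 3))) = Add(-167, Rational(-728, 3)) = Rational(-1229, 3)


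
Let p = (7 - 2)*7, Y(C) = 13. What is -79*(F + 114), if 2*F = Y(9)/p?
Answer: -631447/70 ≈ -9020.7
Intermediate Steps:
p = 35 (p = 5*7 = 35)
F = 13/70 (F = (13/35)/2 = (13*(1/35))/2 = (1/2)*(13/35) = 13/70 ≈ 0.18571)
-79*(F + 114) = -79*(13/70 + 114) = -79*7993/70 = -631447/70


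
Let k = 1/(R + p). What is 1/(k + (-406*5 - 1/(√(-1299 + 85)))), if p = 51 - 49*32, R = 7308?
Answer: -82645995939746/167771357519765055 - 33535681*I*√1214/167771357519765055 ≈ -0.00049261 - 6.9646e-9*I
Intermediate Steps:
p = -1517 (p = 51 - 1568 = -1517)
k = 1/5791 (k = 1/(7308 - 1517) = 1/5791 ≈ 0.00017268)
1/(k + (-406*5 - 1/(√(-1299 + 85)))) = 1/(1/5791 + (-406*5 - 1/(√(-1299 + 85)))) = 1/(1/5791 + (-2030 - 1/(√(-1214)))) = 1/(1/5791 + (-2030 - 1/(I*√1214))) = 1/(1/5791 + (-2030 - (-1)*I*√1214/1214)) = 1/(1/5791 + (-2030 + I*√1214/1214)) = 1/(-11755729/5791 + I*√1214/1214)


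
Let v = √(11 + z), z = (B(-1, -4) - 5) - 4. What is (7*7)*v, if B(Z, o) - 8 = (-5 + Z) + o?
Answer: 0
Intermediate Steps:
B(Z, o) = 3 + Z + o (B(Z, o) = 8 + ((-5 + Z) + o) = 8 + (-5 + Z + o) = 3 + Z + o)
z = -11 (z = ((3 - 1 - 4) - 5) - 4 = (-2 - 5) - 4 = -7 - 4 = -11)
v = 0 (v = √(11 - 11) = √0 = 0)
(7*7)*v = (7*7)*0 = 49*0 = 0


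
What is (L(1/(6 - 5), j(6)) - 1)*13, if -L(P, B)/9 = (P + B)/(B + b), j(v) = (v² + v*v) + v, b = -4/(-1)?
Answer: -10309/82 ≈ -125.72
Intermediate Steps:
b = 4 (b = -4*(-1) = 4)
j(v) = v + 2*v² (j(v) = (v² + v²) + v = 2*v² + v = v + 2*v²)
L(P, B) = -9*(B + P)/(4 + B) (L(P, B) = -9*(P + B)/(B + 4) = -9*(B + P)/(4 + B))
(L(1/(6 - 5), j(6)) - 1)*13 = (9*(-6*(1 + 2*6) - 1/(6 - 5))/(4 + 6*(1 + 2*6)) - 1)*13 = (9*(-6*(1 + 12) - 1/1)/(4 + 6*(1 + 12)) - 1)*13 = (9*(-6*13 - 1*1)/(4 + 6*13) - 1)*13 = (9*(-1*78 - 1)/(4 + 78) - 1)*13 = (9*(-78 - 1)/82 - 1)*13 = (9*(1/82)*(-79) - 1)*13 = (-711/82 - 1)*13 = -793/82*13 = -10309/82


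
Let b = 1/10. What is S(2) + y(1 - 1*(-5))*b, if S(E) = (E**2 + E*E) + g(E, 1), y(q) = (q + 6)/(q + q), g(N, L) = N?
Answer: 101/10 ≈ 10.100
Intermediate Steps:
y(q) = (6 + q)/(2*q) (y(q) = (6 + q)/((2*q)) = (6 + q)*(1/(2*q)) = (6 + q)/(2*q))
S(E) = E + 2*E**2 (S(E) = (E**2 + E*E) + E = (E**2 + E**2) + E = 2*E**2 + E = E + 2*E**2)
b = 1/10 ≈ 0.10000
S(2) + y(1 - 1*(-5))*b = 2*(1 + 2*2) + ((6 + (1 - 1*(-5)))/(2*(1 - 1*(-5))))*(1/10) = 2*(1 + 4) + ((6 + (1 + 5))/(2*(1 + 5)))*(1/10) = 2*5 + ((1/2)*(6 + 6)/6)*(1/10) = 10 + ((1/2)*(1/6)*12)*(1/10) = 10 + 1*(1/10) = 10 + 1/10 = 101/10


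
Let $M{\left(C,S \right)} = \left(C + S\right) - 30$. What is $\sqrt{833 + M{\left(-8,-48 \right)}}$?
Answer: $3 \sqrt{83} \approx 27.331$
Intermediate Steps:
$M{\left(C,S \right)} = -30 + C + S$
$\sqrt{833 + M{\left(-8,-48 \right)}} = \sqrt{833 - 86} = \sqrt{747} = 3 \sqrt{83}$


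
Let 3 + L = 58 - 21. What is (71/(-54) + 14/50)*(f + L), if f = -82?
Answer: 11176/225 ≈ 49.671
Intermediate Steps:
L = 34 (L = -3 + (58 - 21) = -3 + 37 = 34)
(71/(-54) + 14/50)*(f + L) = (71/(-54) + 14/50)*(-82 + 34) = (71*(-1/54) + 14*(1/50))*(-48) = (-71/54 + 7/25)*(-48) = -1397/1350*(-48) = 11176/225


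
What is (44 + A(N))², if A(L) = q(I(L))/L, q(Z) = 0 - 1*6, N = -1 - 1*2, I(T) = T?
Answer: 2116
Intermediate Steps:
N = -3 (N = -1 - 2 = -3)
q(Z) = -6 (q(Z) = 0 - 6 = -6)
A(L) = -6/L
(44 + A(N))² = (44 - 6/(-3))² = (44 - 6*(-⅓))² = (44 + 2)² = 46² = 2116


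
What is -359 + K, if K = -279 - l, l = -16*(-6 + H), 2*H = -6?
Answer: -782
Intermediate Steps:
H = -3 (H = (½)*(-6) = -3)
l = 144 (l = -16*(-6 - 3) = -16*(-9) = 144)
K = -423 (K = -279 - 1*144 = -279 - 144 = -423)
-359 + K = -359 - 423 = -782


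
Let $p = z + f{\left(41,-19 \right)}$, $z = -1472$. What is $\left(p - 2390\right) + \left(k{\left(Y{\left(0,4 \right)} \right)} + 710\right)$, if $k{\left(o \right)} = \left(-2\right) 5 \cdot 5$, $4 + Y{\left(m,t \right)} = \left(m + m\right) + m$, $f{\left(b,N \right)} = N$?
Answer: $-3221$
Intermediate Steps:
$p = -1491$ ($p = -1472 - 19 = -1491$)
$Y{\left(m,t \right)} = -4 + 3 m$ ($Y{\left(m,t \right)} = -4 + \left(\left(m + m\right) + m\right) = -4 + \left(2 m + m\right) = -4 + 3 m$)
$k{\left(o \right)} = -50$ ($k{\left(o \right)} = \left(-10\right) 5 = -50$)
$\left(p - 2390\right) + \left(k{\left(Y{\left(0,4 \right)} \right)} + 710\right) = \left(-1491 - 2390\right) + \left(-50 + 710\right) = \left(-1491 - 2390\right) + 660 = -3881 + 660 = -3221$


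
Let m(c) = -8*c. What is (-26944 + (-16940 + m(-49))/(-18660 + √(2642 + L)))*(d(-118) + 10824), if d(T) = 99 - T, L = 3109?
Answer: -1644113295591632/5526823 + 26100924*√71/5526823 ≈ -2.9748e+8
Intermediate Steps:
(-26944 + (-16940 + m(-49))/(-18660 + √(2642 + L)))*(d(-118) + 10824) = (-26944 + (-16940 - 8*(-49))/(-18660 + √(2642 + 3109)))*((99 - 1*(-118)) + 10824) = (-26944 + (-16940 + 392)/(-18660 + √5751))*((99 + 118) + 10824) = (-26944 - 16548/(-18660 + 9*√71))*(217 + 10824) = (-26944 - 16548/(-18660 + 9*√71))*11041 = -297488704 - 182706468/(-18660 + 9*√71)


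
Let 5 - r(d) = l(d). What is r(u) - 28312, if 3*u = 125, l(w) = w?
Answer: -85046/3 ≈ -28349.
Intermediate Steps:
u = 125/3 (u = (⅓)*125 = 125/3 ≈ 41.667)
r(d) = 5 - d
r(u) - 28312 = (5 - 1*125/3) - 28312 = (5 - 125/3) - 28312 = -110/3 - 28312 = -85046/3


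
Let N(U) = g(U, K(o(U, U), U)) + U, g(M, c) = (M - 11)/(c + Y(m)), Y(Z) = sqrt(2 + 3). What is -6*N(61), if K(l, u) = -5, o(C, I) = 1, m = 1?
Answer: -291 + 15*sqrt(5) ≈ -257.46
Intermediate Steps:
Y(Z) = sqrt(5)
g(M, c) = (-11 + M)/(c + sqrt(5)) (g(M, c) = (M - 11)/(c + sqrt(5)) = (-11 + M)/(c + sqrt(5)))
N(U) = U + (-11 + U)/(-5 + sqrt(5)) (N(U) = (-11 + U)/(-5 + sqrt(5)) + U = U + (-11 + U)/(-5 + sqrt(5)))
-6*N(61) = -6*(61 - (-11 + 61)/(5 - sqrt(5))) = -6*(61 - 1*50/(5 - sqrt(5))) = -6*(61 - 50/(5 - sqrt(5))) = -366 + 300/(5 - sqrt(5))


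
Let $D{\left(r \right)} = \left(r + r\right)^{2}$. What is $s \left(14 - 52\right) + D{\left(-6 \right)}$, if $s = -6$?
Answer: $372$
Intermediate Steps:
$D{\left(r \right)} = 4 r^{2}$ ($D{\left(r \right)} = \left(2 r\right)^{2} = 4 r^{2}$)
$s \left(14 - 52\right) + D{\left(-6 \right)} = - 6 \left(14 - 52\right) + 4 \left(-6\right)^{2} = - 6 \left(14 - 52\right) + 4 \cdot 36 = \left(-6\right) \left(-38\right) + 144 = 228 + 144 = 372$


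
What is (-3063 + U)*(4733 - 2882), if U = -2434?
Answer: -10174947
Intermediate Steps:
(-3063 + U)*(4733 - 2882) = (-3063 - 2434)*(4733 - 2882) = -5497*1851 = -10174947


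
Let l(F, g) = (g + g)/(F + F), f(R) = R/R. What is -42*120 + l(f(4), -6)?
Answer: -5046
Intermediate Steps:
f(R) = 1
l(F, g) = g/F (l(F, g) = (2*g)/((2*F)) = (2*g)*(1/(2*F)) = g/F)
-42*120 + l(f(4), -6) = -42*120 - 6/1 = -5040 - 6*1 = -5040 - 6 = -5046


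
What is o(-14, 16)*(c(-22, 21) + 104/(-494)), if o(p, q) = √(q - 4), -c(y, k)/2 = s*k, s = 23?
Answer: -36716*√3/19 ≈ -3347.1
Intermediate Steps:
c(y, k) = -46*k
o(p, q) = √(-4 + q)
o(-14, 16)*(c(-22, 21) + 104/(-494)) = √(-4 + 16)*(-46*21 + 104/(-494)) = √12*(-966 + 104*(-1/494)) = (2*√3)*(-966 - 4/19) = (2*√3)*(-18358/19) = -36716*√3/19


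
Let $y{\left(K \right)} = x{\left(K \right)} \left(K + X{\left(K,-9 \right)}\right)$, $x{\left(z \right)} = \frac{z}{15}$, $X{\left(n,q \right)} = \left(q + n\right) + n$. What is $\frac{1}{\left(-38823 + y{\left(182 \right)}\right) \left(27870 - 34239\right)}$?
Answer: $\frac{5}{1028829153} \approx 4.8599 \cdot 10^{-9}$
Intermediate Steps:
$X{\left(n,q \right)} = q + 2 n$ ($X{\left(n,q \right)} = \left(n + q\right) + n = q + 2 n$)
$x{\left(z \right)} = \frac{z}{15}$ ($x{\left(z \right)} = z \frac{1}{15} = \frac{z}{15}$)
$y{\left(K \right)} = \frac{K \left(-9 + 3 K\right)}{15}$ ($y{\left(K \right)} = \frac{K}{15} \left(K + \left(-9 + 2 K\right)\right) = \frac{K}{15} \left(-9 + 3 K\right) = \frac{K \left(-9 + 3 K\right)}{15}$)
$\frac{1}{\left(-38823 + y{\left(182 \right)}\right) \left(27870 - 34239\right)} = \frac{1}{\left(-38823 + \frac{1}{5} \cdot 182 \left(-3 + 182\right)\right) \left(27870 - 34239\right)} = \frac{1}{\left(-38823 + \frac{1}{5} \cdot 182 \cdot 179\right) \left(-6369\right)} = \frac{1}{\left(-38823 + \frac{32578}{5}\right) \left(-6369\right)} = \frac{1}{\left(- \frac{161537}{5}\right) \left(-6369\right)} = \frac{1}{\frac{1028829153}{5}} = \frac{5}{1028829153}$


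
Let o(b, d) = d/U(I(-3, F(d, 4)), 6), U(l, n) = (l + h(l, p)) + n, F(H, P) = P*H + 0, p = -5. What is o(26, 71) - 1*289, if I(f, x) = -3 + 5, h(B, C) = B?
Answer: -2819/10 ≈ -281.90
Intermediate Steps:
F(H, P) = H*P (F(H, P) = H*P + 0 = H*P)
I(f, x) = 2
U(l, n) = n + 2*l (U(l, n) = (l + l) + n = 2*l + n = n + 2*l)
o(b, d) = d/10 (o(b, d) = d/(6 + 2*2) = d/(6 + 4) = d/10)
o(26, 71) - 1*289 = (1/10)*71 - 1*289 = 71/10 - 289 = -2819/10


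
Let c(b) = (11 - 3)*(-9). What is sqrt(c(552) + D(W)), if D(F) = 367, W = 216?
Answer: sqrt(295) ≈ 17.176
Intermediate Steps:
c(b) = -72 (c(b) = 8*(-9) = -72)
sqrt(c(552) + D(W)) = sqrt(-72 + 367) = sqrt(295)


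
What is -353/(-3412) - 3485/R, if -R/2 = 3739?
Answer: 7265277/12757468 ≈ 0.56949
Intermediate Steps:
R = -7478 (R = -2*3739 = -7478)
-353/(-3412) - 3485/R = -353/(-3412) - 3485/(-7478) = -353*(-1/3412) - 3485*(-1/7478) = 353/3412 + 3485/7478 = 7265277/12757468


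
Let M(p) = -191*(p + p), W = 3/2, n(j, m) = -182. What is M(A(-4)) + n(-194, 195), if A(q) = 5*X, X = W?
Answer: -3047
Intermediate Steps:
W = 3/2 (W = 3*(½) = 3/2 ≈ 1.5000)
X = 3/2 ≈ 1.5000
A(q) = 15/2 (A(q) = 5*(3/2) = 15/2)
M(p) = -382*p
M(A(-4)) + n(-194, 195) = -382*15/2 - 182 = -2865 - 182 = -3047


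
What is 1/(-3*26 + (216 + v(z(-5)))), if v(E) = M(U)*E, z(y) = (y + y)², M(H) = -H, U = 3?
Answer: -1/162 ≈ -0.0061728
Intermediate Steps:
z(y) = 4*y² (z(y) = (2*y)² = 4*y²)
v(E) = -3*E (v(E) = (-1*3)*E = -3*E)
1/(-3*26 + (216 + v(z(-5)))) = 1/(-3*26 + (216 - 12*(-5)²)) = 1/(-78 + (216 - 12*25)) = 1/(-78 + (216 - 3*100)) = 1/(-78 + (216 - 300)) = 1/(-78 - 84) = 1/(-162) = -1/162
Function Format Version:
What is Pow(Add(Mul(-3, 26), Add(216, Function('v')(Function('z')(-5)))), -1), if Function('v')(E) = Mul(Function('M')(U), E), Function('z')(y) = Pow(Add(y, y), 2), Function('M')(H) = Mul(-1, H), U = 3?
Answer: Rational(-1, 162) ≈ -0.0061728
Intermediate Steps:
Function('z')(y) = Mul(4, Pow(y, 2)) (Function('z')(y) = Pow(Mul(2, y), 2) = Mul(4, Pow(y, 2)))
Function('v')(E) = Mul(-3, E) (Function('v')(E) = Mul(Mul(-1, 3), E) = Mul(-3, E))
Pow(Add(Mul(-3, 26), Add(216, Function('v')(Function('z')(-5)))), -1) = Pow(Add(Mul(-3, 26), Add(216, Mul(-3, Mul(4, Pow(-5, 2))))), -1) = Pow(Add(-78, Add(216, Mul(-3, Mul(4, 25)))), -1) = Pow(Add(-78, Add(216, Mul(-3, 100))), -1) = Pow(Add(-78, Add(216, -300)), -1) = Pow(Add(-78, -84), -1) = Pow(-162, -1) = Rational(-1, 162)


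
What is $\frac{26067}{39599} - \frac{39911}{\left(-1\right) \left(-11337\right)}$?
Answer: $- \frac{1284914110}{448933863} \approx -2.8621$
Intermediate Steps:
$\frac{26067}{39599} - \frac{39911}{\left(-1\right) \left(-11337\right)} = 26067 \cdot \frac{1}{39599} - \frac{39911}{11337} = \frac{26067}{39599} - \frac{39911}{11337} = - \frac{1284914110}{448933863}$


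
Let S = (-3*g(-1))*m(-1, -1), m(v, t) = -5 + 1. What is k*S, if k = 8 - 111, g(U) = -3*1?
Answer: 3708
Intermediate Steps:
m(v, t) = -4
g(U) = -3
k = -103
S = -36 (S = -3*(-3)*(-4) = 9*(-4) = -36)
k*S = -103*(-36) = 3708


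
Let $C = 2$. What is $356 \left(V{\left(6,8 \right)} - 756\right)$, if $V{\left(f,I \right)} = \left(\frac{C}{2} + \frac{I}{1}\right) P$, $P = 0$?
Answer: $-269136$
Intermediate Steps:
$V{\left(f,I \right)} = 0$ ($V{\left(f,I \right)} = \left(\frac{2}{2} + \frac{I}{1}\right) 0 = \left(2 \cdot \frac{1}{2} + I 1\right) 0 = \left(1 + I\right) 0 = 0$)
$356 \left(V{\left(6,8 \right)} - 756\right) = 356 \left(0 - 756\right) = 356 \left(-756\right) = -269136$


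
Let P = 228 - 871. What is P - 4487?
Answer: -5130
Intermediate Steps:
P = -643
P - 4487 = -643 - 4487 = -5130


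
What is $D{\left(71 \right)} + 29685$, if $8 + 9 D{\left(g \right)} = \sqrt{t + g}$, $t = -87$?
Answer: $\frac{267157}{9} + \frac{4 i}{9} \approx 29684.0 + 0.44444 i$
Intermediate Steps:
$D{\left(g \right)} = - \frac{8}{9} + \frac{\sqrt{-87 + g}}{9}$
$D{\left(71 \right)} + 29685 = \left(- \frac{8}{9} + \frac{\sqrt{-87 + 71}}{9}\right) + 29685 = \left(- \frac{8}{9} + \frac{\sqrt{-16}}{9}\right) + 29685 = \left(- \frac{8}{9} + \frac{4 i}{9}\right) + 29685 = \frac{267157}{9} + \frac{4 i}{9}$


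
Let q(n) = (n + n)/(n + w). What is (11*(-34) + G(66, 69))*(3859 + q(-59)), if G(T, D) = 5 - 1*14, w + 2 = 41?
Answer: -14802567/10 ≈ -1.4803e+6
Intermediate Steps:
w = 39 (w = -2 + 41 = 39)
q(n) = 2*n/(39 + n) (q(n) = (n + n)/(n + 39) = (2*n)/(39 + n) = 2*n/(39 + n))
G(T, D) = -9 (G(T, D) = 5 - 14 = -9)
(11*(-34) + G(66, 69))*(3859 + q(-59)) = (11*(-34) - 9)*(3859 + 2*(-59)/(39 - 59)) = (-374 - 9)*(3859 + 2*(-59)/(-20)) = -383*(3859 + 2*(-59)*(-1/20)) = -383*(3859 + 59/10) = -383*38649/10 = -14802567/10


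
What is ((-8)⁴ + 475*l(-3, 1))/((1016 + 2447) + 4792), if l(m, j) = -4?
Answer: 2196/8255 ≈ 0.26602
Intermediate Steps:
((-8)⁴ + 475*l(-3, 1))/((1016 + 2447) + 4792) = ((-8)⁴ + 475*(-4))/((1016 + 2447) + 4792) = (4096 - 1900)/(3463 + 4792) = 2196/8255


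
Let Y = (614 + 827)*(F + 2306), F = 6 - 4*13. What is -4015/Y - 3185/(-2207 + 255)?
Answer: 47111931/28895456 ≈ 1.6304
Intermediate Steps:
F = -46 (F = 6 - 52 = -46)
Y = 3256660 (Y = (614 + 827)*(-46 + 2306) = 1441*2260 = 3256660)
-4015/Y - 3185/(-2207 + 255) = -4015/3256660 - 3185/(-2207 + 255) = -4015*1/3256660 - 3185/(-1952) = -73/59212 - 3185*(-1/1952) = -73/59212 + 3185/1952 = 47111931/28895456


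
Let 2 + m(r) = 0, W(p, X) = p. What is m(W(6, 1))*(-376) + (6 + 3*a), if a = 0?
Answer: 758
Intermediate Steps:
m(r) = -2 (m(r) = -2 + 0 = -2)
m(W(6, 1))*(-376) + (6 + 3*a) = -2*(-376) + (6 + 3*0) = 752 + (6 + 0) = 752 + 6 = 758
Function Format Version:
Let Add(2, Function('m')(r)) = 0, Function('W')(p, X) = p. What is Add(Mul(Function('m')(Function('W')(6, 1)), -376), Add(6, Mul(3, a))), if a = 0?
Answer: 758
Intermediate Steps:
Function('m')(r) = -2 (Function('m')(r) = Add(-2, 0) = -2)
Add(Mul(Function('m')(Function('W')(6, 1)), -376), Add(6, Mul(3, a))) = Add(Mul(-2, -376), Add(6, Mul(3, 0))) = Add(752, Add(6, 0)) = Add(752, 6) = 758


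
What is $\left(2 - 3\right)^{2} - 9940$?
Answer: $-9939$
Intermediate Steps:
$\left(2 - 3\right)^{2} - 9940 = \left(-1\right)^{2} - 9940 = 1 - 9940 = -9939$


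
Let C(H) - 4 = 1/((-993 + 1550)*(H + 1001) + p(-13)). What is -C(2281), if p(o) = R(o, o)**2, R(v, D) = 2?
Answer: -7312313/1828078 ≈ -4.0000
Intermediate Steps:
p(o) = 4 (p(o) = 2**2 = 4)
C(H) = 4 + 1/(557561 + 557*H) (C(H) = 4 + 1/((-993 + 1550)*(H + 1001) + 4) = 4 + 1/(557*(1001 + H) + 4) = 4 + 1/((557557 + 557*H) + 4) = 4 + 1/(557561 + 557*H))
-C(2281) = -(2230245 + 2228*2281)/(557561 + 557*2281) = -(2230245 + 5082068)/(557561 + 1270517) = -7312313/1828078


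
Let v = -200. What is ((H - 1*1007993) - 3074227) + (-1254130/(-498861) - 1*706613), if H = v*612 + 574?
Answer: -2449735005269/498861 ≈ -4.9107e+6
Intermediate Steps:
H = -121826 (H = -200*612 + 574 = -122400 + 574 = -121826)
((H - 1*1007993) - 3074227) + (-1254130/(-498861) - 1*706613) = ((-121826 - 1*1007993) - 3074227) + (-1254130/(-498861) - 1*706613) = ((-121826 - 1007993) - 3074227) + (-1254130*(-1/498861) - 706613) = (-1129819 - 3074227) + (1254130/498861 - 706613) = -4204046 - 352500413663/498861 = -2449735005269/498861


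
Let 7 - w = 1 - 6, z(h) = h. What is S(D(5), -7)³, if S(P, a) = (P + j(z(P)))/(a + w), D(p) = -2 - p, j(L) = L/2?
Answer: -9261/1000 ≈ -9.2610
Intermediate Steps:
j(L) = L/2 (j(L) = L*(½) = L/2)
w = 12 (w = 7 - (1 - 6) = 7 - 1*(-5) = 7 + 5 = 12)
S(P, a) = 3*P/(2*(12 + a)) (S(P, a) = (P + P/2)/(a + 12) = (3*P/2)/(12 + a) = 3*P/(2*(12 + a)))
S(D(5), -7)³ = (3*(-2 - 1*5)/(2*(12 - 7)))³ = ((3/2)*(-2 - 5)/5)³ = ((3/2)*(-7)*(⅕))³ = (-21/10)³ = -9261/1000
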